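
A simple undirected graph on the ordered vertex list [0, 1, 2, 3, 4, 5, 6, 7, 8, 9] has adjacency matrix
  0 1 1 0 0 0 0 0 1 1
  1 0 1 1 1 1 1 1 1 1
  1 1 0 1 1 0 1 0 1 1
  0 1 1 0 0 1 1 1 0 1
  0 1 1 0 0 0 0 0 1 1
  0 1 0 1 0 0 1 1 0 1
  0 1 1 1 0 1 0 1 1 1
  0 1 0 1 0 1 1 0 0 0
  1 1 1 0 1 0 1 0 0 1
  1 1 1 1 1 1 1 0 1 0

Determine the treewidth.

4

A width-4 tree decomposition is:
Bags: B1 = {0, 1, 2, 8, 9}  B2 = {1, 2, 6, 8, 9}  B3 = {1, 2, 4, 8, 9}  B4 = {1, 2, 3, 6, 9}  B5 = {1, 3, 5, 6, 9}  B6 = {1, 3, 5, 6, 7}
Tree: B1–B2, B1–B3, B2–B4, B4–B5, B5–B6
Each bag holds 5 vertices, so the decomposition has width 4, which upper-bounds the treewidth. For the lower bound, the 5 vertices {0, 1, 2, 8, 9} are pairwise adjacent, and any tree decomposition puts a clique entirely inside one bag — forcing width ≥ 4. The upper and lower bounds meet at 4, so that is the treewidth.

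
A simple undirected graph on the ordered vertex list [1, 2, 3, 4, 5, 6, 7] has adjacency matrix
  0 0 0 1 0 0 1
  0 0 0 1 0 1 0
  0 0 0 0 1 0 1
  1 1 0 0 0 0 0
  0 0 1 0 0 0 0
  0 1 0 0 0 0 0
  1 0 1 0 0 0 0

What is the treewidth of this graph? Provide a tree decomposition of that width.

The largest bag has 2 vertices, giving width 1; this decomposition certifies tw(G) ≤ 1. G has an edge, so its treewidth is at least 1. Therefore the treewidth is 1.

Treewidth 1.
Bags: B1 = {2, 6}  B2 = {2, 4}  B3 = {1, 4}  B4 = {1, 7}  B5 = {3, 7}  B6 = {3, 5}
Tree: B1–B2, B2–B3, B3–B4, B4–B5, B5–B6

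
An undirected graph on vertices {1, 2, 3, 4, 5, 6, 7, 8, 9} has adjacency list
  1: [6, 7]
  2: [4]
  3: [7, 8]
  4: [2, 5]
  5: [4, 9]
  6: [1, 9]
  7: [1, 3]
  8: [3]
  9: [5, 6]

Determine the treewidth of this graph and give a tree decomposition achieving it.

Each bag holds 2 vertices, so the decomposition has width 1, which upper-bounds the treewidth. Any graph with an edge has treewidth ≥ 1, and G has the edge 8–3. Hence tw(G) = 1 exactly.

Treewidth 1.
Bags: B1 = {3, 8}  B2 = {3, 7}  B3 = {1, 7}  B4 = {1, 6}  B5 = {6, 9}  B6 = {5, 9}  B7 = {4, 5}  B8 = {2, 4}
Tree: B1–B2, B2–B3, B3–B4, B4–B5, B5–B6, B6–B7, B7–B8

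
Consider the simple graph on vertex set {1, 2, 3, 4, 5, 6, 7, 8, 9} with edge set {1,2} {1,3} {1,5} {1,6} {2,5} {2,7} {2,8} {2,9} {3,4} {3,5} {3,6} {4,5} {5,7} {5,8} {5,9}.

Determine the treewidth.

2

A width-2 tree decomposition is:
Bags: B1 = {2, 5, 7}  B2 = {1, 2, 5}  B3 = {2, 5, 8}  B4 = {2, 5, 9}  B5 = {1, 3, 5}  B6 = {3, 4, 5}  B7 = {1, 3, 6}
Tree: B1–B2, B2–B3, B3–B4, B2–B5, B5–B6, B5–B7
Every bag has size at most 3, so the width is 3 − 1 = 2 and tw(G) ≤ 2. Conversely, {2, 5, 8} is a clique of size 3, and the vertices of any clique must share a bag in every tree decomposition; so some bag has ≥ 3 vertices and tw(G) ≥ 2. The upper and lower bounds meet at 2, so that is the treewidth.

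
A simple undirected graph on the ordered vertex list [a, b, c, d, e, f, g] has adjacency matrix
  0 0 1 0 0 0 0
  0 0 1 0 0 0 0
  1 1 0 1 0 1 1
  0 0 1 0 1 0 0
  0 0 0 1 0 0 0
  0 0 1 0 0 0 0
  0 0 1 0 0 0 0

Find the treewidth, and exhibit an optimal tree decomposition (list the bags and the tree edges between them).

Treewidth 1.
One such decomposition:
Bags: B1 = {c, f}  B2 = {b, c}  B3 = {c, d}  B4 = {a, c}  B5 = {d, e}  B6 = {c, g}
Tree: B1–B2, B2–B3, B3–B4, B3–B5, B1–B6

Each bag holds 2 vertices, so the decomposition has width 1, which upper-bounds the treewidth. G has an edge, so its treewidth is at least 1. The upper and lower bounds meet at 1, so that is the treewidth.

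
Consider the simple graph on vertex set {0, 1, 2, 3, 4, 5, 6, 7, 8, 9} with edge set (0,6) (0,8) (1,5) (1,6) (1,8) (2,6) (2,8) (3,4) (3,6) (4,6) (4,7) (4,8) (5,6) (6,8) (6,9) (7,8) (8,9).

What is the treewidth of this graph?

2

A width-2 tree decomposition is:
Bags: B1 = {4, 6, 8}  B2 = {1, 6, 8}  B3 = {4, 7, 8}  B4 = {1, 5, 6}  B5 = {0, 6, 8}  B6 = {6, 8, 9}  B7 = {2, 6, 8}  B8 = {3, 4, 6}
Tree: B1–B2, B1–B3, B2–B4, B2–B5, B1–B6, B1–B7, B1–B8
The largest bag has 3 vertices, giving width 2; this decomposition certifies tw(G) ≤ 2. On the other hand G contains the 3-clique {0, 6, 8}. A clique must lie in a single bag of any decomposition, so no decomposition can have width below 2. The upper and lower bounds meet at 2, so that is the treewidth.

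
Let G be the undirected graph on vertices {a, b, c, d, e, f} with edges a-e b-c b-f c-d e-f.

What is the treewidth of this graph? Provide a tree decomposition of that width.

Treewidth 1.
One such decomposition:
Bags: B1 = {a, e}  B2 = {e, f}  B3 = {b, f}  B4 = {b, c}  B5 = {c, d}
Tree: B1–B2, B2–B3, B3–B4, B4–B5

The largest bag has 2 vertices, giving width 1; this decomposition certifies tw(G) ≤ 1. Any graph with an edge has treewidth ≥ 1, and G has the edge a–e. Therefore the treewidth is 1.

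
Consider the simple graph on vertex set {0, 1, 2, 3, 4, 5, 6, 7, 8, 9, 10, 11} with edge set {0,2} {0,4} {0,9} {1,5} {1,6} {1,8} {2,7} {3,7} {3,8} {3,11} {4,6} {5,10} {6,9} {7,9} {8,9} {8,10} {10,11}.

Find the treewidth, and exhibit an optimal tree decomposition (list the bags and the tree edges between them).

Treewidth 3.
One such decomposition:
Bags: B1 = {0, 2, 4, 7}  B2 = {0, 4, 7, 9}  B3 = {4, 6, 7, 9}  B4 = {3, 6, 7, 9}  B5 = {3, 6, 8, 9}  B6 = {1, 3, 6, 8}  B7 = {1, 3, 8, 11}  B8 = {1, 8, 10, 11}  B9 = {1, 5, 10, 11}
Tree: B1–B2, B2–B3, B3–B4, B4–B5, B5–B6, B6–B7, B7–B8, B8–B9

Every bag has size at most 4, so the width is 4 − 1 = 3 and tw(G) ≤ 3. For the lower bound: the 4 vertex sets {0,2,4}, {7}, {9}, {1,3,6,8} are disjoint, each induces a connected subgraph, and every pair is joined by at least one edge of G. Contracting each set to a single vertex therefore yields K_{4} as a minor, and since treewidth is minor-monotone, tw(G) ≥ tw(K_{4}) = 3. Hence tw(G) = 3 exactly.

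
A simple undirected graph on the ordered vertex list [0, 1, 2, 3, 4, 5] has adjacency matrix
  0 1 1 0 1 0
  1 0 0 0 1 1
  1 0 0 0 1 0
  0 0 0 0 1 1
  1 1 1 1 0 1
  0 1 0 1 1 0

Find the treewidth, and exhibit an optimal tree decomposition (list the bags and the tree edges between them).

Treewidth 2.
One such decomposition:
Bags: B1 = {0, 1, 4}  B2 = {0, 2, 4}  B3 = {1, 4, 5}  B4 = {3, 4, 5}
Tree: B1–B2, B1–B3, B3–B4

Every bag has size at most 3, so the width is 3 − 1 = 2 and tw(G) ≤ 2. On the other hand G contains the 3-clique {0, 1, 4}. A clique must lie in a single bag of any decomposition, so no decomposition can have width below 2. Therefore the treewidth is 2.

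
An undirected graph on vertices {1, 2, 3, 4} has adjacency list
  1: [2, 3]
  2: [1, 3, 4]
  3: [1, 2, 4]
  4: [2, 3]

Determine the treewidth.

A width-2 tree decomposition is:
Bags: B1 = {2, 3, 4}  B2 = {1, 2, 3}
Tree: B1–B2
Each bag holds 3 vertices, so the decomposition has width 2, which upper-bounds the treewidth. On the other hand G contains the 3-clique {1, 2, 3}. A clique must lie in a single bag of any decomposition, so no decomposition can have width below 2. Combining the bounds, tw(G) = 2.

2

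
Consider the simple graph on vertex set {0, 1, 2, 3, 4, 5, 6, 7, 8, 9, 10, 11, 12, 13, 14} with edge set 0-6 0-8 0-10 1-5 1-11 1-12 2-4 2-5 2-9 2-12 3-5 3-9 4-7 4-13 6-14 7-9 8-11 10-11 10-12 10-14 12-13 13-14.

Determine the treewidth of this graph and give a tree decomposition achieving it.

Treewidth 3.
One optimal decomposition is:
Bags: B1 = {3, 5, 7, 9}  B2 = {2, 5, 7, 9}  B3 = {2, 4, 5, 7}  B4 = {1, 2, 4, 5}  B5 = {1, 2, 4, 12}  B6 = {1, 4, 12, 13}  B7 = {1, 11, 12, 13}  B8 = {10, 11, 12, 13}  B9 = {10, 11, 13, 14}  B10 = {8, 10, 11, 14}  B11 = {0, 8, 10, 14}  B12 = {0, 6, 8, 14}
Tree: B1–B2, B2–B3, B3–B4, B4–B5, B5–B6, B6–B7, B7–B8, B8–B9, B9–B10, B10–B11, B11–B12

Every bag has size at most 4, so the width is 4 − 1 = 3 and tw(G) ≤ 3. For the lower bound: the 4 vertex sets {3,7,9}, {5}, {2}, {1,4,12,13} are disjoint, each induces a connected subgraph, and every pair is joined by at least one edge of G. Contracting each set to a single vertex therefore yields K_{4} as a minor, and since treewidth is minor-monotone, tw(G) ≥ tw(K_{4}) = 3. Hence tw(G) = 3 exactly.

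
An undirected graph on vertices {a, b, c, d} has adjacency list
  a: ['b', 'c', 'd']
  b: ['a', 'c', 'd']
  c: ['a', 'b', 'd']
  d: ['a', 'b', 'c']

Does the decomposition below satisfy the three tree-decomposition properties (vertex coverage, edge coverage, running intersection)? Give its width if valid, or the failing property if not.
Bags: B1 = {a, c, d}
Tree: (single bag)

No — vertex b appears in no bag.

A tree decomposition must satisfy three properties: every vertex lies in some bag; for every edge, both endpoints lie together in some bag; and for every vertex, the bags containing it form a connected subtree. Here vertex b appears in no bag, so the decomposition is invalid.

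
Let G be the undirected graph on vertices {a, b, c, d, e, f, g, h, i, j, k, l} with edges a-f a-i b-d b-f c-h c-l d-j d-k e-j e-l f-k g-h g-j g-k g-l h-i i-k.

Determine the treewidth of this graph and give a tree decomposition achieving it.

Treewidth 3.
Bags: B1 = {a, b, d, f}  B2 = {a, d, f, k}  B3 = {a, d, i, k}  B4 = {d, i, j, k}  B5 = {g, i, j, k}  B6 = {g, h, i, j}  B7 = {e, g, h, j}  B8 = {e, g, h, l}  B9 = {c, e, h, l}
Tree: B1–B2, B2–B3, B3–B4, B4–B5, B5–B6, B6–B7, B7–B8, B8–B9

The largest bag has 4 vertices, giving width 3; this decomposition certifies tw(G) ≤ 3. For the lower bound: the 4 vertex sets {a,b,f}, {d}, {k}, {g,h,i,j} are disjoint, each induces a connected subgraph, and every pair is joined by at least one edge of G. Contracting each set to a single vertex therefore yields K_{4} as a minor, and since treewidth is minor-monotone, tw(G) ≥ tw(K_{4}) = 3. Hence tw(G) = 3 exactly.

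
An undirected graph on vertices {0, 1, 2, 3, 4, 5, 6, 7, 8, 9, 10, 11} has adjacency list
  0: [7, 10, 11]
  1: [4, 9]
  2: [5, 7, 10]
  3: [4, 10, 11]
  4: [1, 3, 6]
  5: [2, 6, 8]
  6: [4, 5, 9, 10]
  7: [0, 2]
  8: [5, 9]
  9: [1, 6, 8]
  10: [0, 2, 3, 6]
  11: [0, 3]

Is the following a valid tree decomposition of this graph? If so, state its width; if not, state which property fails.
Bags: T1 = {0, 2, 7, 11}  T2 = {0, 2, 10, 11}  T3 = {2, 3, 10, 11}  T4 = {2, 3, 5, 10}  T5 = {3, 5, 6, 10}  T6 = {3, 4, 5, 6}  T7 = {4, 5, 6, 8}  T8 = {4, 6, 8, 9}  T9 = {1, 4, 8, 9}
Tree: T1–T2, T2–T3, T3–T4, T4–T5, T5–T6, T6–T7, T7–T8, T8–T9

Checking the three conditions: (i) the bags cover all of {0, 1, 2, 3, 4, 5, 6, 7, 8, 9, 10, 11}; (ii) for each edge, some bag contains both endpoints; (iii) the bags containing any fixed vertex form a subtree. All hold, so the decomposition is valid with width 4 − 1 = 3.

Yes; width 3.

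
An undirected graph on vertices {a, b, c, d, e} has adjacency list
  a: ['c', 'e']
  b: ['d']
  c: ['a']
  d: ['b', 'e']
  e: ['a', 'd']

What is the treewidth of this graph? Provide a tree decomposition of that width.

Every bag has size at most 2, so the width is 2 − 1 = 1 and tw(G) ≤ 1. Any graph with an edge has treewidth ≥ 1, and G has the edge c–a. Therefore the treewidth is 1.

Treewidth 1.
One such decomposition:
Bags: B1 = {a, c}  B2 = {a, e}  B3 = {d, e}  B4 = {b, d}
Tree: B1–B2, B2–B3, B3–B4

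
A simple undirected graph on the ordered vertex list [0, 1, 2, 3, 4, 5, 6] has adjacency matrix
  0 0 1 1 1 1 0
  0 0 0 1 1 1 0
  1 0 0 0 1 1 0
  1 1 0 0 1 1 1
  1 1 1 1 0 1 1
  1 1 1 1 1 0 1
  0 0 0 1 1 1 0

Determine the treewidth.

3

A width-3 tree decomposition is:
Bags: B1 = {1, 3, 4, 5}  B2 = {0, 3, 4, 5}  B3 = {3, 4, 5, 6}  B4 = {0, 2, 4, 5}
Tree: B1–B2, B1–B3, B2–B4
The largest bag has 4 vertices, giving width 3; this decomposition certifies tw(G) ≤ 3. On the other hand G contains the 4-clique {0, 2, 4, 5}. A clique must lie in a single bag of any decomposition, so no decomposition can have width below 3. Combining the bounds, tw(G) = 3.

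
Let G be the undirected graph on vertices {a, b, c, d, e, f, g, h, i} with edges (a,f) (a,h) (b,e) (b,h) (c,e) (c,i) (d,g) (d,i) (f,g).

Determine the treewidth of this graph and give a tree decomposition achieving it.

Treewidth 2.
One optimal decomposition is:
Bags: B1 = {b, e, h}  B2 = {a, e, h}  B3 = {a, e, f}  B4 = {e, f, g}  B5 = {d, e, g}  B6 = {d, e, i}  B7 = {c, e, i}
Tree: B1–B2, B2–B3, B3–B4, B4–B5, B5–B6, B6–B7

The largest bag has 3 vertices, giving width 2; this decomposition certifies tw(G) ≤ 2. For the lower bound, G contains the cycle e–b–h–a–f–g–d–i–c–e, so G is not a forest; only forests have treewidth ≤ 1, hence tw(G) ≥ 2. Hence tw(G) = 2 exactly.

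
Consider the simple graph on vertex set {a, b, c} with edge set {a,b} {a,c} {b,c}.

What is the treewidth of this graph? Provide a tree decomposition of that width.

A single bag containing all 3 vertices is trivially a valid decomposition of width 2. On the other hand G contains the 3-clique {a, b, c}. A clique must lie in a single bag of any decomposition, so no decomposition can have width below 2. Combining the bounds, tw(G) = 2.

Treewidth 2.
Bags: B1 = {a, b, c}
Tree: (single bag)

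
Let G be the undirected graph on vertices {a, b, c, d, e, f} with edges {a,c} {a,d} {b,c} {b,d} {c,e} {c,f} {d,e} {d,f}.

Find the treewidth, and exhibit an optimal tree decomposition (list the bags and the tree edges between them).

Every bag has size at most 3, so the width is 3 − 1 = 2 and tw(G) ≤ 2. For the lower bound, G contains the cycle b–c–f–d–b, so G is not a forest; only forests have treewidth ≤ 1, hence tw(G) ≥ 2. Combining the bounds, tw(G) = 2.

Treewidth 2.
One optimal decomposition is:
Bags: B1 = {b, c, d}  B2 = {c, d, f}  B3 = {c, d, e}  B4 = {a, c, d}
Tree: B1–B2, B2–B3, B3–B4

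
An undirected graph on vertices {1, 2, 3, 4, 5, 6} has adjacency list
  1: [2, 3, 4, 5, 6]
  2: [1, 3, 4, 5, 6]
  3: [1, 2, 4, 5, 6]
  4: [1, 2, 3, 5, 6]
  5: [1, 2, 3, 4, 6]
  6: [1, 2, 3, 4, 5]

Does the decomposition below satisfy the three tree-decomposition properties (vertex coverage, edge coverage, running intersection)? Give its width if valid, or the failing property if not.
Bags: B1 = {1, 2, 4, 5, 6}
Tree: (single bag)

A tree decomposition must satisfy three properties: every vertex lies in some bag; for every edge, both endpoints lie together in some bag; and for every vertex, the bags containing it form a connected subtree. Here vertex 3 appears in no bag, so the decomposition is invalid.

No — vertex 3 appears in no bag.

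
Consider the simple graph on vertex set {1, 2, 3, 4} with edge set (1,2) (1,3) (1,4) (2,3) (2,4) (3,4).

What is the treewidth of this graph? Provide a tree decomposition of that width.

With just one bag of size 4, the width is 4 − 1 = 3, so tw(G) ≤ 3. For the lower bound, the 4 vertices {1, 2, 3, 4} are pairwise adjacent, and any tree decomposition puts a clique entirely inside one bag — forcing width ≥ 3. Combining the bounds, tw(G) = 3.

Treewidth 3.
One such decomposition:
Bags: B1 = {1, 2, 3, 4}
Tree: (single bag)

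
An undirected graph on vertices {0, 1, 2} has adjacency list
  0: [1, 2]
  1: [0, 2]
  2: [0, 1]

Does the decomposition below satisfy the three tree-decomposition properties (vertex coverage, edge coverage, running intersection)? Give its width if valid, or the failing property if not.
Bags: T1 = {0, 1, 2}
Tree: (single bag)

Yes; width 2.

Checking the three conditions: (i) the bags cover all of {0, 1, 2}; (ii) for each edge, some bag contains both endpoints; (iii) the bags containing any fixed vertex form a subtree. All hold, so the decomposition is valid with width 3 − 1 = 2.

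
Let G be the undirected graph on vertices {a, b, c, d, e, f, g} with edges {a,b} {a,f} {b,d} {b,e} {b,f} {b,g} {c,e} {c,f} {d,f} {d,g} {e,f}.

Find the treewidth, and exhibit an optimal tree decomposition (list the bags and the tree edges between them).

Every bag has size at most 3, so the width is 3 − 1 = 2 and tw(G) ≤ 2. Conversely, {b, d, g} is a clique of size 3, and the vertices of any clique must share a bag in every tree decomposition; so some bag has ≥ 3 vertices and tw(G) ≥ 2. Combining the bounds, tw(G) = 2.

Treewidth 2.
One optimal decomposition is:
Bags: B1 = {b, e, f}  B2 = {b, d, f}  B3 = {c, e, f}  B4 = {b, d, g}  B5 = {a, b, f}
Tree: B1–B2, B1–B3, B2–B4, B1–B5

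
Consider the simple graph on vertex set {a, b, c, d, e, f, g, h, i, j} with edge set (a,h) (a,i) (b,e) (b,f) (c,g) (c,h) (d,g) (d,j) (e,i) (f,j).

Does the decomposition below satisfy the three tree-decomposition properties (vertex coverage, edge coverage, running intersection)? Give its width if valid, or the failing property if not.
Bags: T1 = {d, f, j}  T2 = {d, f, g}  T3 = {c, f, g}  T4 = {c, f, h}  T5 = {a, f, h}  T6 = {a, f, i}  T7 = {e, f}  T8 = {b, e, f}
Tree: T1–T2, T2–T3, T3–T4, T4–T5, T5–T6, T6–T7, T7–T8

A tree decomposition must satisfy three properties: every vertex lies in some bag; for every edge, both endpoints lie together in some bag; and for every vertex, the bags containing it form a connected subtree. Here edge (i,e) lies in no bag, so the decomposition is invalid.

No — edge (i,e) lies in no bag.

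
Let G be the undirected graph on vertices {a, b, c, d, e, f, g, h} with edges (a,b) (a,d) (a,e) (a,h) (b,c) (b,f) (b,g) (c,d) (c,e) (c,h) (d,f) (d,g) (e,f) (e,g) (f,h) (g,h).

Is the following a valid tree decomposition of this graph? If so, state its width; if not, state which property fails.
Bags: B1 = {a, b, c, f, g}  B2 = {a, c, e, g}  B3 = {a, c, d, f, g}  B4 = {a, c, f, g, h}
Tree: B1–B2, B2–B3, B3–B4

No — edge (f,e) lies in no bag.

A tree decomposition must satisfy three properties: every vertex lies in some bag; for every edge, both endpoints lie together in some bag; and for every vertex, the bags containing it form a connected subtree. Here edge (f,e) lies in no bag, so the decomposition is invalid.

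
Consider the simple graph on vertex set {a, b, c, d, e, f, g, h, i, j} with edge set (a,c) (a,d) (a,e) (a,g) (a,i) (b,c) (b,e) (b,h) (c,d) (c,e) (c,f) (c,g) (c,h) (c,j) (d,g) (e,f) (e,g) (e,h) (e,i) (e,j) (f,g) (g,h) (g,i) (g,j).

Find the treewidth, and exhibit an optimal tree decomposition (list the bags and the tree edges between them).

Treewidth 3.
One such decomposition:
Bags: B1 = {c, e, f, g}  B2 = {c, e, g, h}  B3 = {a, c, e, g}  B4 = {a, c, d, g}  B5 = {c, e, g, j}  B6 = {a, e, g, i}  B7 = {b, c, e, h}
Tree: B1–B2, B2–B3, B3–B4, B2–B5, B3–B6, B2–B7

Each bag holds 4 vertices, so the decomposition has width 3, which upper-bounds the treewidth. On the other hand G contains the 4-clique {a, c, d, g}. A clique must lie in a single bag of any decomposition, so no decomposition can have width below 3. Therefore the treewidth is 3.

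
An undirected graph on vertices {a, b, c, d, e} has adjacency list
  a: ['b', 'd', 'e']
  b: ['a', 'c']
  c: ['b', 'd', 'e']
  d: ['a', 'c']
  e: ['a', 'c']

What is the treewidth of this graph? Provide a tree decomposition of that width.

Treewidth 2.
One such decomposition:
Bags: B1 = {a, c, e}  B2 = {a, b, c}  B3 = {a, c, d}
Tree: B1–B2, B2–B3

The largest bag has 3 vertices, giving width 2; this decomposition certifies tw(G) ≤ 2. The edges a–e–c–b–a form a cycle, so G is not a tree and its treewidth is at least 2. Combining the bounds, tw(G) = 2.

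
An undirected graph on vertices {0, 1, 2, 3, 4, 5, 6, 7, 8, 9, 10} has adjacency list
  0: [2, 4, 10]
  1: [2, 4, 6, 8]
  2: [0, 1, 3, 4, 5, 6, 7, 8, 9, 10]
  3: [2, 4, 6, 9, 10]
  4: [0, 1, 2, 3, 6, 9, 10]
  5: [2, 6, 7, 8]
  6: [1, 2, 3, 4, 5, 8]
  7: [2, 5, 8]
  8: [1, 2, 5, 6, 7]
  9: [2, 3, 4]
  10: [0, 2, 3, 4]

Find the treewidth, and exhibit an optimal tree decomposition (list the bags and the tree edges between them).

Treewidth 3.
Bags: B1 = {2, 3, 4, 6}  B2 = {2, 3, 4, 10}  B3 = {1, 2, 4, 6}  B4 = {0, 2, 4, 10}  B5 = {1, 2, 6, 8}  B6 = {2, 5, 6, 8}  B7 = {2, 5, 7, 8}  B8 = {2, 3, 4, 9}
Tree: B1–B2, B1–B3, B2–B4, B3–B5, B5–B6, B6–B7, B2–B8

Each bag holds 4 vertices, so the decomposition has width 3, which upper-bounds the treewidth. On the other hand G contains the 4-clique {1, 2, 6, 8}. A clique must lie in a single bag of any decomposition, so no decomposition can have width below 3. The upper and lower bounds meet at 3, so that is the treewidth.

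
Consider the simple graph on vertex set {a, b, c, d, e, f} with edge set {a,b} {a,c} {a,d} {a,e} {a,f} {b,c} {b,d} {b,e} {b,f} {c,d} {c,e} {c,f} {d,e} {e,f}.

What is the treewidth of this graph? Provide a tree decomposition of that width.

Treewidth 4.
Bags: B1 = {a, b, c, e, f}  B2 = {a, b, c, d, e}
Tree: B1–B2

Every bag has size at most 5, so the width is 5 − 1 = 4 and tw(G) ≤ 4. Conversely, {a, b, c, d, e} is a clique of size 5, and the vertices of any clique must share a bag in every tree decomposition; so some bag has ≥ 5 vertices and tw(G) ≥ 4. Hence tw(G) = 4 exactly.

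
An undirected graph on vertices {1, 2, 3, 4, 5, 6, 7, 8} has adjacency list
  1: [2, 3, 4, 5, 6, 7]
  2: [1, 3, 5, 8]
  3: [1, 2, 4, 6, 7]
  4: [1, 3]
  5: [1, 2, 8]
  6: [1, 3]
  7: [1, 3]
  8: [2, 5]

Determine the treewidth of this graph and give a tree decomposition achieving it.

Treewidth 2.
Bags: B1 = {1, 2, 3}  B2 = {1, 2, 5}  B3 = {1, 3, 4}  B4 = {1, 3, 6}  B5 = {2, 5, 8}  B6 = {1, 3, 7}
Tree: B1–B2, B1–B3, B3–B4, B2–B5, B1–B6

Each bag holds 3 vertices, so the decomposition has width 2, which upper-bounds the treewidth. Conversely, {2, 5, 8} is a clique of size 3, and the vertices of any clique must share a bag in every tree decomposition; so some bag has ≥ 3 vertices and tw(G) ≥ 2. Hence tw(G) = 2 exactly.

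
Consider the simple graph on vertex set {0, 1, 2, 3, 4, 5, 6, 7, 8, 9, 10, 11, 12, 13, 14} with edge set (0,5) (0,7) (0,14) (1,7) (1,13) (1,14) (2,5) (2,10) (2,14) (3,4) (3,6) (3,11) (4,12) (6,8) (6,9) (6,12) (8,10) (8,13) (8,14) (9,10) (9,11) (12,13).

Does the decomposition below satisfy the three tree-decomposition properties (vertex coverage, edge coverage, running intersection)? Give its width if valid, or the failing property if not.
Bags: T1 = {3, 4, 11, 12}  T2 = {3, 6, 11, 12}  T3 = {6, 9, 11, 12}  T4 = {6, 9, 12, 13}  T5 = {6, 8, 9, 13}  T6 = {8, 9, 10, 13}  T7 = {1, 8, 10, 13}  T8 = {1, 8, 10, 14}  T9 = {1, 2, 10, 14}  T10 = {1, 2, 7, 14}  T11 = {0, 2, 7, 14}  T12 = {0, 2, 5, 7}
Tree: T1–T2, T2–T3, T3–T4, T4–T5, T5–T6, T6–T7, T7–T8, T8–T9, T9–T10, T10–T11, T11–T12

Yes; width 3.

Vertex coverage: the bags together contain {0, 1, 2, 3, 4, 5, 6, 7, 8, 9, 10, 11, 12, 13, 14}, the full vertex set. Edge coverage: each edge of G has both endpoints in at least one bag. Running intersection: for every vertex, the bags containing it form a connected subtree. All three properties hold, so this is a valid tree decomposition of width max|bag| − 1 = 3, and hence tw(G) ≤ 3.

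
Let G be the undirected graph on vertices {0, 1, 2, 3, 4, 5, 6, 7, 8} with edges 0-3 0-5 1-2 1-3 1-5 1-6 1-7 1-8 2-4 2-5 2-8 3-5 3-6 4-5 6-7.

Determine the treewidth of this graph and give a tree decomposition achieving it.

The largest bag has 3 vertices, giving width 2; this decomposition certifies tw(G) ≤ 2. On the other hand G contains the 3-clique {0, 3, 5}. A clique must lie in a single bag of any decomposition, so no decomposition can have width below 2. Hence tw(G) = 2 exactly.

Treewidth 2.
Bags: B1 = {1, 3, 5}  B2 = {1, 3, 6}  B3 = {1, 2, 5}  B4 = {1, 2, 8}  B5 = {2, 4, 5}  B6 = {1, 6, 7}  B7 = {0, 3, 5}
Tree: B1–B2, B1–B3, B3–B4, B3–B5, B2–B6, B1–B7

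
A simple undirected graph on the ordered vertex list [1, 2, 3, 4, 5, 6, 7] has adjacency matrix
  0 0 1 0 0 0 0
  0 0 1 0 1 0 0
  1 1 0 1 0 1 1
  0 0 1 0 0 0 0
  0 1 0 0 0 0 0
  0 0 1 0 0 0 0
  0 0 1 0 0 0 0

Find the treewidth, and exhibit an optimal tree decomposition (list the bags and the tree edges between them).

Treewidth 1.
One such decomposition:
Bags: B1 = {2, 3}  B2 = {1, 3}  B3 = {3, 4}  B4 = {2, 5}  B5 = {3, 7}  B6 = {3, 6}
Tree: B1–B2, B1–B3, B1–B4, B1–B5, B1–B6

Each bag holds 2 vertices, so the decomposition has width 1, which upper-bounds the treewidth. G has an edge, so its treewidth is at least 1. The upper and lower bounds meet at 1, so that is the treewidth.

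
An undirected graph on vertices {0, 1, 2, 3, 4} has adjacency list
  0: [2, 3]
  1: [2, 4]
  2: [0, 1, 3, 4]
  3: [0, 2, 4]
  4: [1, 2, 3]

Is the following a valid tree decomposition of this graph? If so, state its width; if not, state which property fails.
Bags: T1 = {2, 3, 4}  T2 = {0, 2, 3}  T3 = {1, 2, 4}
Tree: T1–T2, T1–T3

Every vertex of G appears in some bag (union = {0, 1, 2, 3, 4}); every edge is covered by a bag; and for each vertex v the set of bags containing v is connected in the bag tree. The decomposition is therefore valid. The largest bag has 3 vertices, so the width is 2.

Yes; width 2.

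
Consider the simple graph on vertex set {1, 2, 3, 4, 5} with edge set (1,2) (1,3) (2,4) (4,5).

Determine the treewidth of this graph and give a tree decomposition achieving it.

Treewidth 1.
One such decomposition:
Bags: B1 = {1, 3}  B2 = {1, 2}  B3 = {2, 4}  B4 = {4, 5}
Tree: B1–B2, B2–B3, B3–B4

Every bag has size at most 2, so the width is 2 − 1 = 1 and tw(G) ≤ 1. G has an edge, so its treewidth is at least 1. The upper and lower bounds meet at 1, so that is the treewidth.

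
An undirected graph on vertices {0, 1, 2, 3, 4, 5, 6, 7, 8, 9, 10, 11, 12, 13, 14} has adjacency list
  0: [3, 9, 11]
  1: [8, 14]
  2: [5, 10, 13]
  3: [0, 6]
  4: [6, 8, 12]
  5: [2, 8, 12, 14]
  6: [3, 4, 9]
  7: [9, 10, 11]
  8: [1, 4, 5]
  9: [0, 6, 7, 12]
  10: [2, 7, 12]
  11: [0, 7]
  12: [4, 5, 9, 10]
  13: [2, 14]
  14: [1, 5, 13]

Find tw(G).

3

A width-3 tree decomposition is:
Bags: B1 = {0, 3, 6, 11}  B2 = {0, 6, 9, 11}  B3 = {6, 7, 9, 11}  B4 = {4, 6, 7, 9}  B5 = {4, 7, 9, 12}  B6 = {4, 7, 10, 12}  B7 = {4, 8, 10, 12}  B8 = {5, 8, 10, 12}  B9 = {2, 5, 8, 10}  B10 = {1, 2, 5, 8}  B11 = {1, 2, 5, 14}  B12 = {1, 2, 13, 14}
Tree: B1–B2, B2–B3, B3–B4, B4–B5, B5–B6, B6–B7, B7–B8, B8–B9, B9–B10, B10–B11, B11–B12
Every bag has size at most 4, so the width is 4 − 1 = 3 and tw(G) ≤ 3. For the lower bound: the 4 vertex sets {0,3,11}, {6}, {9}, {4,7,10,12} are disjoint, each induces a connected subgraph, and every pair is joined by at least one edge of G. Contracting each set to a single vertex therefore yields K_{4} as a minor, and since treewidth is minor-monotone, tw(G) ≥ tw(K_{4}) = 3. The upper and lower bounds meet at 3, so that is the treewidth.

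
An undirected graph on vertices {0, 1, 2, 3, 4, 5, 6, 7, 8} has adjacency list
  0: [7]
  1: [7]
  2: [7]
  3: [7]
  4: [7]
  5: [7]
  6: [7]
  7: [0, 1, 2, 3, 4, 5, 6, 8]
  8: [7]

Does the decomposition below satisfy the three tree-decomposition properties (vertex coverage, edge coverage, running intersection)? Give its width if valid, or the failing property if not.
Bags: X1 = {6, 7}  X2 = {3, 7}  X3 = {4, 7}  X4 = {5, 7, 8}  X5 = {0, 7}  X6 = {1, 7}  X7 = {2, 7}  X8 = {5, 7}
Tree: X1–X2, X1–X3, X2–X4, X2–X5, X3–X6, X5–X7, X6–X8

A tree decomposition must satisfy three properties: every vertex lies in some bag; for every edge, both endpoints lie together in some bag; and for every vertex, the bags containing it form a connected subtree. Here bags containing vertex 5 are not connected in the tree, so the decomposition is invalid.

No — bags containing vertex 5 are not connected in the tree.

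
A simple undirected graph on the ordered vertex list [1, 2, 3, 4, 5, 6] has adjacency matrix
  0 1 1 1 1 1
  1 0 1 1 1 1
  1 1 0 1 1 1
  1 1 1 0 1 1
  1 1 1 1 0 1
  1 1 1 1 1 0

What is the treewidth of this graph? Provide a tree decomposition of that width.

Treewidth 5.
Bags: B1 = {1, 2, 3, 4, 5, 6}
Tree: (single bag)

With just one bag of size 6, the width is 6 − 1 = 5, so tw(G) ≤ 5. Conversely, {1, 2, 3, 4, 5, 6} is a clique of size 6, and the vertices of any clique must share a bag in every tree decomposition; so some bag has ≥ 6 vertices and tw(G) ≥ 5. Hence tw(G) = 5 exactly.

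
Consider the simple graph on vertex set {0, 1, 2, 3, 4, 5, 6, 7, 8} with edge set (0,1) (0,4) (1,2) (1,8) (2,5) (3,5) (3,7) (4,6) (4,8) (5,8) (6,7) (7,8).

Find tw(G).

A width-3 tree decomposition is:
Bags: B1 = {0, 1, 4, 6}  B2 = {1, 4, 6, 8}  B3 = {1, 6, 7, 8}  B4 = {1, 2, 7, 8}  B5 = {2, 5, 7, 8}  B6 = {2, 3, 5, 7}
Tree: B1–B2, B2–B3, B3–B4, B4–B5, B5–B6
Every bag has size at most 4, so the width is 4 − 1 = 3 and tw(G) ≤ 3. For the lower bound: the 4 vertex sets {0,4,6}, {1}, {8}, {2,3,5,7} are disjoint, each induces a connected subgraph, and every pair is joined by at least one edge of G. Contracting each set to a single vertex therefore yields K_{4} as a minor, and since treewidth is minor-monotone, tw(G) ≥ tw(K_{4}) = 3. The upper and lower bounds meet at 3, so that is the treewidth.

3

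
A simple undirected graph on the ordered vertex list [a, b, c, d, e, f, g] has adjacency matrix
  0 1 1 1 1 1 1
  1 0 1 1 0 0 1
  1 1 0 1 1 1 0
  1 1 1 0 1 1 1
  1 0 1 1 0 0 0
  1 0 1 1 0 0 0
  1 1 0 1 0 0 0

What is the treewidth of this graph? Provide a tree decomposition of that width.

The largest bag has 4 vertices, giving width 3; this decomposition certifies tw(G) ≤ 3. Conversely, {a, b, d, g} is a clique of size 4, and the vertices of any clique must share a bag in every tree decomposition; so some bag has ≥ 4 vertices and tw(G) ≥ 3. The upper and lower bounds meet at 3, so that is the treewidth.

Treewidth 3.
One optimal decomposition is:
Bags: B1 = {a, b, c, d}  B2 = {a, c, d, f}  B3 = {a, b, d, g}  B4 = {a, c, d, e}
Tree: B1–B2, B1–B3, B1–B4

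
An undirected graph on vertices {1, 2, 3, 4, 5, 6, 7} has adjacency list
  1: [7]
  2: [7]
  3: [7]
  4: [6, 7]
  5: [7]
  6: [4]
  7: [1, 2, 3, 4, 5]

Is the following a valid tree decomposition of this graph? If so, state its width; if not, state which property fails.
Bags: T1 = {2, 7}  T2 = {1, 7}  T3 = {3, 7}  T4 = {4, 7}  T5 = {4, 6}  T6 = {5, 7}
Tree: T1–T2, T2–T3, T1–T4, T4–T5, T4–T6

Yes; width 1.

Every vertex of G appears in some bag (union = {1, 2, 3, 4, 5, 6, 7}); every edge is covered by a bag; and for each vertex v the set of bags containing v is connected in the bag tree. The decomposition is therefore valid. The largest bag has 2 vertices, so the width is 1.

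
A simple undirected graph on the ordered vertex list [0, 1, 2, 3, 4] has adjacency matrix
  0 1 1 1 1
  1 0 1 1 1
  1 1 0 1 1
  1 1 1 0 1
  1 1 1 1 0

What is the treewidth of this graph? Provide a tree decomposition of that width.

Treewidth 4.
One such decomposition:
Bags: B1 = {0, 1, 2, 3, 4}
Tree: (single bag)

With just one bag of size 5, the width is 5 − 1 = 4, so tw(G) ≤ 4. For the lower bound, the 5 vertices {0, 1, 2, 3, 4} are pairwise adjacent, and any tree decomposition puts a clique entirely inside one bag — forcing width ≥ 4. Therefore the treewidth is 4.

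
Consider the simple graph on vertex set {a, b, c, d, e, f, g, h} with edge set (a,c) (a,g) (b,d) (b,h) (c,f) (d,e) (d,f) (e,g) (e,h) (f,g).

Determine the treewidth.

2

A width-2 tree decomposition is:
Bags: B1 = {a, c, g}  B2 = {c, f, g}  B3 = {e, f, g}  B4 = {d, e, f}  B5 = {d, e, h}  B6 = {b, d, h}
Tree: B1–B2, B2–B3, B3–B4, B4–B5, B5–B6
Every bag has size at most 3, so the width is 3 − 1 = 2 and tw(G) ≤ 2. Since a–c–f–g–a is a cycle in G, G is not acyclic. Forests are exactly the graphs of treewidth ≤ 1, so tw(G) ≥ 2. Therefore the treewidth is 2.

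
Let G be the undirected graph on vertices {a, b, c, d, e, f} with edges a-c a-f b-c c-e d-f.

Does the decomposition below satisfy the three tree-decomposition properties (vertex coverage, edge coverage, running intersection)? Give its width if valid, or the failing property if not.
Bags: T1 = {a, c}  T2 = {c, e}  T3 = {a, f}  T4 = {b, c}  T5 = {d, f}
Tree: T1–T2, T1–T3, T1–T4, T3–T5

Vertex coverage: the bags together contain {a, b, c, d, e, f}, the full vertex set. Edge coverage: each edge of G has both endpoints in at least one bag. Running intersection: for every vertex, the bags containing it form a connected subtree. All three properties hold, so this is a valid tree decomposition of width max|bag| − 1 = 1, and hence tw(G) ≤ 1.

Yes; width 1.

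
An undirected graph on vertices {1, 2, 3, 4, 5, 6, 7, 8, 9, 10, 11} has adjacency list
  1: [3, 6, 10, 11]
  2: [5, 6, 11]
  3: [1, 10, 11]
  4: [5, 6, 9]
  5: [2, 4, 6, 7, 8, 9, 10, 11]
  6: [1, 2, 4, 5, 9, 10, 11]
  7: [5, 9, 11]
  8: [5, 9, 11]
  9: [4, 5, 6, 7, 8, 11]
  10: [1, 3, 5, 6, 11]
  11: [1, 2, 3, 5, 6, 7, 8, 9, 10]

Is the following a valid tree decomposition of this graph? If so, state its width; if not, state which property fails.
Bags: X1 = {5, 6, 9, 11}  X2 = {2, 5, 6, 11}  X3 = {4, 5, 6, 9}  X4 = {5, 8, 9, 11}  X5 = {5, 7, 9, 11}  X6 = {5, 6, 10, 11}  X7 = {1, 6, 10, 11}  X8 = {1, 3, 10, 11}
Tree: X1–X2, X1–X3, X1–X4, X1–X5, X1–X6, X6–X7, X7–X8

Yes; width 3.

Every vertex of G appears in some bag (union = {1, 2, 3, 4, 5, 6, 7, 8, 9, 10, 11}); every edge is covered by a bag; and for each vertex v the set of bags containing v is connected in the bag tree. The decomposition is therefore valid. The largest bag has 4 vertices, so the width is 3.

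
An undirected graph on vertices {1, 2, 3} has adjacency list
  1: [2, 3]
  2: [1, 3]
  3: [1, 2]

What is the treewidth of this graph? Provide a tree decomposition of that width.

Treewidth 2.
Bags: B1 = {1, 2, 3}
Tree: (single bag)

A single bag containing all 3 vertices is trivially a valid decomposition of width 2. For the lower bound, the 3 vertices {1, 2, 3} are pairwise adjacent, and any tree decomposition puts a clique entirely inside one bag — forcing width ≥ 2. Combining the bounds, tw(G) = 2.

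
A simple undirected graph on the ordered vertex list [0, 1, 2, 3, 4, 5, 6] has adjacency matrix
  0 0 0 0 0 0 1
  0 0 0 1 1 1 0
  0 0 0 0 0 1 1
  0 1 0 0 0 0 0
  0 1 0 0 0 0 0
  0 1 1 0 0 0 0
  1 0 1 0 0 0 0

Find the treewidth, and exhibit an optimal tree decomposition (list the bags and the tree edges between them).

Every bag has size at most 2, so the width is 2 − 1 = 1 and tw(G) ≤ 1. Any graph with an edge has treewidth ≥ 1, and G has the edge 2–6. The upper and lower bounds meet at 1, so that is the treewidth.

Treewidth 1.
One such decomposition:
Bags: B1 = {2, 6}  B2 = {2, 5}  B3 = {1, 5}  B4 = {1, 4}  B5 = {1, 3}  B6 = {0, 6}
Tree: B1–B2, B2–B3, B3–B4, B3–B5, B1–B6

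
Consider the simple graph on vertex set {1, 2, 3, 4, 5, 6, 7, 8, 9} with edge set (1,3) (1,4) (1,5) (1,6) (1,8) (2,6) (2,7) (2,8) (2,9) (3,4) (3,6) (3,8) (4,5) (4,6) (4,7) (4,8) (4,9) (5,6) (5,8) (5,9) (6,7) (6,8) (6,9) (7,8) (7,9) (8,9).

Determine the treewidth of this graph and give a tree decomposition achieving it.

Treewidth 4.
One such decomposition:
Bags: B1 = {4, 6, 7, 8, 9}  B2 = {4, 5, 6, 8, 9}  B3 = {1, 4, 5, 6, 8}  B4 = {1, 3, 4, 6, 8}  B5 = {2, 6, 7, 8, 9}
Tree: B1–B2, B2–B3, B3–B4, B1–B5

Every bag has size at most 5, so the width is 5 − 1 = 4 and tw(G) ≤ 4. Conversely, {2, 6, 7, 8, 9} is a clique of size 5, and the vertices of any clique must share a bag in every tree decomposition; so some bag has ≥ 5 vertices and tw(G) ≥ 4. The upper and lower bounds meet at 4, so that is the treewidth.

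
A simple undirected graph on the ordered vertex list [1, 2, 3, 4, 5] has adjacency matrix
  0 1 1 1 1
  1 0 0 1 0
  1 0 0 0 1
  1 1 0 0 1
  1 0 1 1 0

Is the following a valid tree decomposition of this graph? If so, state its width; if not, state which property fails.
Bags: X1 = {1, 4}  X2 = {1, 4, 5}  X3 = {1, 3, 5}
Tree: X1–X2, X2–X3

A tree decomposition must satisfy three properties: every vertex lies in some bag; for every edge, both endpoints lie together in some bag; and for every vertex, the bags containing it form a connected subtree. Here vertex 2 appears in no bag, so the decomposition is invalid.

No — vertex 2 appears in no bag.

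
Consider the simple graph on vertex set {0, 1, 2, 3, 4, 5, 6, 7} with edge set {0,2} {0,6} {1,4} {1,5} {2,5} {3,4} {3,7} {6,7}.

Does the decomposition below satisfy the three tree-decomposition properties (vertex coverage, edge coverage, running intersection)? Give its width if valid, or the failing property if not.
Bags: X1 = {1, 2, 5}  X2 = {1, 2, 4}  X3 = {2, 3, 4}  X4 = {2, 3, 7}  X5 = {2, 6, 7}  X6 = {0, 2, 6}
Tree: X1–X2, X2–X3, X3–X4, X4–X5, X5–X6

Yes; width 2.

Vertex coverage: the bags together contain {0, 1, 2, 3, 4, 5, 6, 7}, the full vertex set. Edge coverage: each edge of G has both endpoints in at least one bag. Running intersection: for every vertex, the bags containing it form a connected subtree. All three properties hold, so this is a valid tree decomposition of width max|bag| − 1 = 2, and hence tw(G) ≤ 2.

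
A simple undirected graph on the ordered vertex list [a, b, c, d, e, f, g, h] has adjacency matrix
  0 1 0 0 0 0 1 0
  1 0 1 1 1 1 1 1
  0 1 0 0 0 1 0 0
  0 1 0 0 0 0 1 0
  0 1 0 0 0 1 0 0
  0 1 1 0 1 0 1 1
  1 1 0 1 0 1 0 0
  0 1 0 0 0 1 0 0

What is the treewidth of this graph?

2

A width-2 tree decomposition is:
Bags: B1 = {b, f, g}  B2 = {b, e, f}  B3 = {b, d, g}  B4 = {b, f, h}  B5 = {a, b, g}  B6 = {b, c, f}
Tree: B1–B2, B1–B3, B2–B4, B1–B5, B2–B6
The largest bag has 3 vertices, giving width 2; this decomposition certifies tw(G) ≤ 2. Conversely, {b, d, g} is a clique of size 3, and the vertices of any clique must share a bag in every tree decomposition; so some bag has ≥ 3 vertices and tw(G) ≥ 2. Therefore the treewidth is 2.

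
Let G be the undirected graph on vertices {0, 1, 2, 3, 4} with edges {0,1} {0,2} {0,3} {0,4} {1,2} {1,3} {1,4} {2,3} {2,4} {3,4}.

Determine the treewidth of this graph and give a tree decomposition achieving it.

Treewidth 4.
One optimal decomposition is:
Bags: B1 = {0, 1, 2, 3, 4}
Tree: (single bag)

With just one bag of size 5, the width is 5 − 1 = 4, so tw(G) ≤ 4. On the other hand G contains the 5-clique {0, 1, 2, 3, 4}. A clique must lie in a single bag of any decomposition, so no decomposition can have width below 4. Hence tw(G) = 4 exactly.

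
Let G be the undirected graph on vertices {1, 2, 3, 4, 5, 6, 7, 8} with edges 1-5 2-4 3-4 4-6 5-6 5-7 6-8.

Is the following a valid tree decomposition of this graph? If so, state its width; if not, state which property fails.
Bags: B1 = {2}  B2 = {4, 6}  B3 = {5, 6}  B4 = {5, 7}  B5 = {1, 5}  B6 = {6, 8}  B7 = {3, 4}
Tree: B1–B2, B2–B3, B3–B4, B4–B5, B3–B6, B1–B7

No — edge (4,2) lies in no bag.

A tree decomposition must satisfy three properties: every vertex lies in some bag; for every edge, both endpoints lie together in some bag; and for every vertex, the bags containing it form a connected subtree. Here edge (4,2) lies in no bag, so the decomposition is invalid.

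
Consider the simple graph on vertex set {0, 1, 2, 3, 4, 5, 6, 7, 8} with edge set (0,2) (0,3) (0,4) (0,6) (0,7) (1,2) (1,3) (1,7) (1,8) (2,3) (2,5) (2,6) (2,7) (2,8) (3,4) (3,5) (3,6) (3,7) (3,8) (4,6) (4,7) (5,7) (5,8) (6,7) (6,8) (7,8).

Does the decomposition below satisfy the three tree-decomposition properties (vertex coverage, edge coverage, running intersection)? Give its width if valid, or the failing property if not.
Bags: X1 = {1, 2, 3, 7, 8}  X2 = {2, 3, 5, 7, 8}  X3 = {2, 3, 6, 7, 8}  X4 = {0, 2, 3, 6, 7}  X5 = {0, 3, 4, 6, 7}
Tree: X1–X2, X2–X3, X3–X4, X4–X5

Checking the three conditions: (i) the bags cover all of {0, 1, 2, 3, 4, 5, 6, 7, 8}; (ii) for each edge, some bag contains both endpoints; (iii) the bags containing any fixed vertex form a subtree. All hold, so the decomposition is valid with width 5 − 1 = 4.

Yes; width 4.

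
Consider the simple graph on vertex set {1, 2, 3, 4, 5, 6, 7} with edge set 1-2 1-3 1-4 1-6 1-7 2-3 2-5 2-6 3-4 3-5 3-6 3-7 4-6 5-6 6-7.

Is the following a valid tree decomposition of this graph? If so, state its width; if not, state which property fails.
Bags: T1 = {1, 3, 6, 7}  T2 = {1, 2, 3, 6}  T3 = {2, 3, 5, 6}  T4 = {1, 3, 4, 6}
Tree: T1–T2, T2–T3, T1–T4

Every vertex of G appears in some bag (union = {1, 2, 3, 4, 5, 6, 7}); every edge is covered by a bag; and for each vertex v the set of bags containing v is connected in the bag tree. The decomposition is therefore valid. The largest bag has 4 vertices, so the width is 3.

Yes; width 3.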